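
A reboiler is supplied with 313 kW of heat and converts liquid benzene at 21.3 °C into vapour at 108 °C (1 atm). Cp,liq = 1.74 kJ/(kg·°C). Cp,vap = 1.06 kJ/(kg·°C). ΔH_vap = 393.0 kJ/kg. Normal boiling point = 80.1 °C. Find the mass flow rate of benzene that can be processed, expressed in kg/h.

Δh = 1.74×(80.1−21.3) + 393.0 + 1.06×(108−80.1) = 524.89 kJ/kg
Q = 313 kW = 313 kJ/s = 1.1268e+06 kJ/h
ṁ = Q/Δh = 1.1268e+06 / 524.89 = 2146.8 kg/h

ṁ = 2150 kg/h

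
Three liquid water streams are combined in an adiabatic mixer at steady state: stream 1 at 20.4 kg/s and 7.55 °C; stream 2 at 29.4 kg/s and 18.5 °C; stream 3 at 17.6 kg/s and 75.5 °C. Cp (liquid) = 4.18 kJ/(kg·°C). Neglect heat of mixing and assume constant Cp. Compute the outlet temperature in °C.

T_out = 30.1 °C

No heat crosses the boundary, so H_out = H_in.
Σ ṁᵢCp,ᵢTᵢ = 20.4×4.18×7.55 + 29.4×4.18×18.5 + 17.6×4.18×75.5 = 8471.7
Σ ṁᵢCp,ᵢ = 20.4×4.18 + 29.4×4.18 + 17.6×4.18 = 281.73
T_out = 8471.7 / 281.73 = 30.07 °C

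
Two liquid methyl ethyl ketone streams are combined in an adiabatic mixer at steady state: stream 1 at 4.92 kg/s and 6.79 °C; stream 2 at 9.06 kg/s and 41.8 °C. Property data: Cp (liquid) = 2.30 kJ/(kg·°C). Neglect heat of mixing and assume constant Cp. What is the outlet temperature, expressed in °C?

T_out = 29.5 °C

Adiabatic, steady state ⇒ Σ ṁᵢCp,ᵢ(T_out − Tᵢ) = 0
Σ ṁᵢCp,ᵢTᵢ = 4.92×2.30×6.79 + 9.06×2.30×41.8 = 947.86
Σ ṁᵢCp,ᵢ = 4.92×2.30 + 9.06×2.30 = 32.154
T_out = 947.86 / 32.154 = 29.479 °C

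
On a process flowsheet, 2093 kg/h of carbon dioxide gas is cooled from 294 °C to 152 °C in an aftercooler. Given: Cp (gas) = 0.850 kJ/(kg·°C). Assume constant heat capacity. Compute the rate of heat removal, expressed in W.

Q = ṁ·Cp·ΔT = 2093 × 0.850 × (152 − 294) = -252630 kJ/h
Converting: 252630 / 3600 s = 70.174 kW
Cooling duty = 70174 W

Q_c = 70200 W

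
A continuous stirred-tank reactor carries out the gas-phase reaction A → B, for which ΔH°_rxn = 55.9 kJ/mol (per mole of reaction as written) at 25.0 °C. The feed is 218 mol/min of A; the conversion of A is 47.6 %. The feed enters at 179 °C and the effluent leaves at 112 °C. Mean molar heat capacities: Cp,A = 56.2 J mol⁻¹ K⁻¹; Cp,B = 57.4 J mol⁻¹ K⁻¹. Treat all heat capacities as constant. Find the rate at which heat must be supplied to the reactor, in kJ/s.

Q_in = 83.2 kJ/s

Extent of reaction ξ = 0.476 × 218 = 103.77 mol/min
Reaction term: ξ·ΔH°_rxn = 103.77 × 55.9 = 5800.6 kJ/min
Sensible, feed 179→25 °C: -1886.7 kJ/min
Outlet flows (mol/min): A 114.23, B 103.77
Sensible, products 25→112 °C: 1076.7 kJ/min
Q = ΔH = 4990.6 kJ/min = 83.177 kW
Heat supplied = 83.177 kJ/s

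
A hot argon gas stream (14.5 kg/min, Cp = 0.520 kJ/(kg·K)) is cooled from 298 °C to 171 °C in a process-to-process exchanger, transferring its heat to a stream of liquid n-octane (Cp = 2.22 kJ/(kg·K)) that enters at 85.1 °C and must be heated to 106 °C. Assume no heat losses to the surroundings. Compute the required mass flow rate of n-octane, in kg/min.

Heat released by hot stream: Q = 14.5 × 0.520 × (298 − 171) = 957.58 kJ/min
Energy balance on cold side (adiabatic exchanger): Q = ṁ_c·Cp_c·(T_c,out − T_c,in)
ṁ_c = 957.58 / [2.22 × (106 − 85.1)] = 20.638 kg/min

ṁ_c = 20.6 kg/min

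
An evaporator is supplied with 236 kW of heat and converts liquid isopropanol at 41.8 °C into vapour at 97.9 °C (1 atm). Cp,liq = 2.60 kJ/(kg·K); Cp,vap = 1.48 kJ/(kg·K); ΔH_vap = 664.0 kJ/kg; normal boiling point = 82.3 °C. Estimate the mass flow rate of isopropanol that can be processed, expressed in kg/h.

Δh = 2.60×(82.3−41.8) + 664.0 + 1.48×(97.9−82.3) = 792.39 kJ/kg
Q = 236 kW = 236 kJ/s = 849600 kJ/h
ṁ = Q/Δh = 849600 / 792.39 = 1072.2 kg/h

ṁ = 1070 kg/h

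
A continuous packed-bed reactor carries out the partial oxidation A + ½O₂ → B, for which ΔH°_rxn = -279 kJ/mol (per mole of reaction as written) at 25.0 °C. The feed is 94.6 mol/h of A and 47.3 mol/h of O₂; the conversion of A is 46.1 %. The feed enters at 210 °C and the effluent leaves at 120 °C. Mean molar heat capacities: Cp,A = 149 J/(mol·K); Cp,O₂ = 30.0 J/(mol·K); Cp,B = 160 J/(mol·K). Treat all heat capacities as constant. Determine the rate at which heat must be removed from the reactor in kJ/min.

Q_out = 226 kJ/min

Extent of reaction ξ = 0.461 × 94.6 = 43.611 mol/h
Reaction term: ξ·ΔH°_rxn = 43.611 × -279 = -12167 kJ/h
Sensible, feed 210→25 °C: -2870.2 kJ/h
Outlet flows (mol/h): A 50.989, O₂ 25.495, B 43.611
Sensible, products 25→120 °C: 1457.3 kJ/h
Q = ΔH = -13580 kJ/h = -3.7723 kW
Heat removed = 226.34 kJ/min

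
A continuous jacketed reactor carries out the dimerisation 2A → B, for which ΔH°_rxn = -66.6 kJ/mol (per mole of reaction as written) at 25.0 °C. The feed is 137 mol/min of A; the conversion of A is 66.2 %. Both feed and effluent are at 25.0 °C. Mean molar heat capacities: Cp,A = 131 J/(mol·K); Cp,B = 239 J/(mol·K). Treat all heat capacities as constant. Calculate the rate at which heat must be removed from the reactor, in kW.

Q_out = 50.3 kW

Extent of reaction ξ = 0.662 × 137 / 2 = 45.347 mol/min
Reaction term: ξ·ΔH°_rxn = 45.347 × -66.6 = -3020.1 kJ/min
Q = ΔH = -3020.1 kJ/min = -50.335 kW
Heat removed = 50.335 kW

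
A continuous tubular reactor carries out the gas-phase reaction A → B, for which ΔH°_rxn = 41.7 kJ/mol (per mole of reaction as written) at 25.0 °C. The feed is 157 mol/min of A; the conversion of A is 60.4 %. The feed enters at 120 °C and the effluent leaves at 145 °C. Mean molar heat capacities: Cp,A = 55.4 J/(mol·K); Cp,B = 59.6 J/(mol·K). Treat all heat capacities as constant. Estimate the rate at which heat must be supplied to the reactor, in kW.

Extent of reaction ξ = 0.604 × 157 = 94.828 mol/min
Reaction term: ξ·ΔH°_rxn = 94.828 × 41.7 = 3954.3 kJ/min
Sensible, feed 120→25 °C: -826.29 kJ/min
Outlet flows (mol/min): A 62.172, B 94.828
Sensible, products 25→145 °C: 1091.5 kJ/min
Q = ΔH = 4219.6 kJ/min = 70.326 kW
Heat supplied = 70.326 kW

Q_in = 70.3 kW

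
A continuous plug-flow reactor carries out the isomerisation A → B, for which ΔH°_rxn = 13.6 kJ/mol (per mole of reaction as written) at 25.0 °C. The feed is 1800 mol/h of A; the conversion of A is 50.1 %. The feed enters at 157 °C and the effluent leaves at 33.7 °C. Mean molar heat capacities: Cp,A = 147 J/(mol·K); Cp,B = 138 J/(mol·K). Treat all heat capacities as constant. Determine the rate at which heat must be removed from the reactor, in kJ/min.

Q_out = 341 kJ/min

Extent of reaction ξ = 0.501 × 1800 = 901.8 mol/h
Reaction term: ξ·ΔH°_rxn = 901.8 × 13.6 = 12264 kJ/h
Sensible, feed 157→25 °C: -34927 kJ/h
Outlet flows (mol/h): A 898.2, B 901.8
Sensible, products 25→33.7 °C: 2231.4 kJ/h
Q = ΔH = -20431 kJ/h = -5.6754 kW
Heat removed = 340.52 kJ/min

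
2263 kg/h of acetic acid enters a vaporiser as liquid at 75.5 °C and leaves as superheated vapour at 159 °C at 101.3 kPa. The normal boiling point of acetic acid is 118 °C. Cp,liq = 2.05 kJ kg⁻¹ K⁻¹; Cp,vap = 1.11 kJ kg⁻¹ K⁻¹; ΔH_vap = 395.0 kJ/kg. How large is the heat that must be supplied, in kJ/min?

liquid 75.5→118 °C: 87.125 kJ/kg
vaporisation at 118 °C: 395 kJ/kg
vapour 118→159 °C: 45.51 kJ/kg
Δh = 87.125 + 395 + 45.51 = 527.63 kJ/kg
Q = ṁ·Δh = 2263 kg/h × 527.63 kJ/kg = 1.194e+06 kJ/h
|Q| = 331.68 kW = 19901 kJ/min

Q = 19900 kJ/min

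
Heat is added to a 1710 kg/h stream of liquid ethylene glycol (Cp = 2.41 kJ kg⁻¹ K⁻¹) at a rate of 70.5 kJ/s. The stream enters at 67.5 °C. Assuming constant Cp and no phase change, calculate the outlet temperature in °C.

Q = 70.5 kJ/s = 253800 kJ/h
ΔT = Q/(ṁ·Cp) = 253800/(1710×2.41) = 61.585 K
T_out = 67.5 + 61.585 = 129.09 °C

T_out = 129 °C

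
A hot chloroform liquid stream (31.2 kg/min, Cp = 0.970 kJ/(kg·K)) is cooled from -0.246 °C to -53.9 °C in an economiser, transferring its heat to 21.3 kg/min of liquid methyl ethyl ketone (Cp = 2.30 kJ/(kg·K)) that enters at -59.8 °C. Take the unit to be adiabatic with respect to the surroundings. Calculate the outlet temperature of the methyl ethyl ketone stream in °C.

Heat released by hot stream: Q = 31.2 × 0.970 × (-0.246 − -53.9) = 1623.8 kJ/min
Energy balance on cold side (adiabatic exchanger): Q = ṁ_c·Cp_c·(T_c,out − T_c,in)
T_c,out = -59.8 + 1623.8/(21.3 × 2.30) = -26.655 °C

T_c,out = -26.7 °C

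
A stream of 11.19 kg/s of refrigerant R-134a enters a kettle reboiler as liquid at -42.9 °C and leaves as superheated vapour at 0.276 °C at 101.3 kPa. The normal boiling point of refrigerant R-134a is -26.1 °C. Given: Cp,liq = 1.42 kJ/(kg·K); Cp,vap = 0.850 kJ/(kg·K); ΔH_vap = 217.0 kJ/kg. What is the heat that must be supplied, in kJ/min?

liquid -42.9→-26.1 °C: 23.856 kJ/kg
vaporisation at -26.1 °C: 217 kJ/kg
vapour -26.1→0.276 °C: 22.42 kJ/kg
Δh = 23.856 + 217 + 22.42 = 263.28 kJ/kg
Q = ṁ·Δh = 11.19 kg/s × 263.28 kJ/kg = 2946.1 kJ/s
|Q| = 2946.1 kW = 176760 kJ/min

Q = 177000 kJ/min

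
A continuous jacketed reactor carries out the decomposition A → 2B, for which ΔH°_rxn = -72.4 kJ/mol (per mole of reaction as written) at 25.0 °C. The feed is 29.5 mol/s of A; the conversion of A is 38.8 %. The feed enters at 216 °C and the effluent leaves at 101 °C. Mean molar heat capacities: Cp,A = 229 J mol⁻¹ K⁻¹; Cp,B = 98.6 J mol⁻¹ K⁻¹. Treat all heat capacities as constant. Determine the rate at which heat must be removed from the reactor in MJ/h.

Q_out = 5880 MJ/h

Extent of reaction ξ = 0.388 × 29.5 = 11.446 mol/s
Reaction term: ξ·ΔH°_rxn = 11.446 × -72.4 = -828.69 kJ/s
Sensible, feed 216→25 °C: -1290.3 kJ/s
Outlet flows (mol/s): A 18.054, B 22.892
Sensible, products 25→101 °C: 485.76 kJ/s
Q = ΔH = -1633.2 kJ/s = -1633.2 kW
Heat removed = 5879.6 MJ/h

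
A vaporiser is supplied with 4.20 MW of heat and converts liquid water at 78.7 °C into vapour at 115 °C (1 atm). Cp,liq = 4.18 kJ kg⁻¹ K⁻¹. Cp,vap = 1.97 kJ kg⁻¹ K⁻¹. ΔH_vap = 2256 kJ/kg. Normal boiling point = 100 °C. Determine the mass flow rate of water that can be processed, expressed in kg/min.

ṁ = 106 kg/min

Δh = 4.18×(100−78.7) + 2256 + 1.97×(115−100) = 2374.6 kJ/kg
Q = 4.20 MW = 4200 kJ/s = 252000 kJ/min
ṁ = Q/Δh = 252000 / 2374.6 = 106.12 kg/min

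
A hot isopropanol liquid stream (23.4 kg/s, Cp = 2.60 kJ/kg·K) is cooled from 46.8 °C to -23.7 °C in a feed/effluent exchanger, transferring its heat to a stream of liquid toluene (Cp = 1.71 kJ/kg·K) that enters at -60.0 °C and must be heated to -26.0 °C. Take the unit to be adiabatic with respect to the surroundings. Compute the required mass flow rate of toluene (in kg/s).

Heat released by hot stream: Q = 23.4 × 2.60 × (46.8 − -23.7) = 4289.2 kJ/s
Energy balance on cold side (adiabatic exchanger): Q = ṁ_c·Cp_c·(T_c,out − T_c,in)
ṁ_c = 4289.2 / [1.71 × (-26.0 − -60.0)] = 73.774 kg/s

ṁ_c = 73.8 kg/s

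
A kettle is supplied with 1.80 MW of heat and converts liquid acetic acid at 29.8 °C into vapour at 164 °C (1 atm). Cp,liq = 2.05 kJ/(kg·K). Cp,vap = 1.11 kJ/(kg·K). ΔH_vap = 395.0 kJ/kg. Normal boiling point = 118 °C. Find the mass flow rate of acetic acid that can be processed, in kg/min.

ṁ = 172 kg/min

Δh = 2.05×(118−29.8) + 395.0 + 1.11×(164−118) = 626.87 kJ/kg
Q = 1.80 MW = 1800 kJ/s = 108000 kJ/min
ṁ = Q/Δh = 108000 / 626.87 = 172.28 kg/min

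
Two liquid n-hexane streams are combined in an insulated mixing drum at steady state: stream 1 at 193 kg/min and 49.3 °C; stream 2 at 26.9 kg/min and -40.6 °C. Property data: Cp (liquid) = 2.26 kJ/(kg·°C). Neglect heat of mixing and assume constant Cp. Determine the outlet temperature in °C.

T_out = 38.3 °C

Energy balance with Q = 0: Σ ṁᵢCp,ᵢ(T_out − Tᵢ) = 0
Σ ṁᵢCp,ᵢTᵢ = 193×2.26×49.3 + 26.9×2.26×-40.6 = 19035
Σ ṁᵢCp,ᵢ = 193×2.26 + 26.9×2.26 = 496.97
T_out = 19035 / 496.97 = 38.303 °C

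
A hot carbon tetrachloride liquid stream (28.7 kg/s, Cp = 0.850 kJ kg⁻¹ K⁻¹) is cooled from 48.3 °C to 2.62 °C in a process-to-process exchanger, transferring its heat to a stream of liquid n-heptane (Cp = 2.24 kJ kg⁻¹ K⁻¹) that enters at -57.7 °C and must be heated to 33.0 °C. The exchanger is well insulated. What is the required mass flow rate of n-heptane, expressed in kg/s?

Heat released by hot stream: Q = 28.7 × 0.850 × (48.3 − 2.62) = 1114.4 kJ/s
Energy balance on cold side (adiabatic exchanger): Q = ṁ_c·Cp_c·(T_c,out − T_c,in)
ṁ_c = 1114.4 / [2.24 × (33.0 − -57.7)] = 5.4849 kg/s

ṁ_c = 5.48 kg/s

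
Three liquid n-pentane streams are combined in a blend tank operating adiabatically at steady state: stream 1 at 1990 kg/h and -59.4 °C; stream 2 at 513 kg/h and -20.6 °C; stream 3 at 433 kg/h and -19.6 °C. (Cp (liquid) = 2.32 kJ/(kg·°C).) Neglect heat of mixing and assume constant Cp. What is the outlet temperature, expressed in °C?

Adiabatic, steady state ⇒ Σ ṁᵢCp,ᵢ(T_out − Tᵢ) = 0
Σ ṁᵢCp,ᵢTᵢ = 1990×2.32×-59.4 + 513×2.32×-20.6 + 433×2.32×-19.6 = -318440
Σ ṁᵢCp,ᵢ = 1990×2.32 + 513×2.32 + 433×2.32 = 6811.5
T_out = -318440 / 6811.5 = -46.751 °C

T_out = -46.8 °C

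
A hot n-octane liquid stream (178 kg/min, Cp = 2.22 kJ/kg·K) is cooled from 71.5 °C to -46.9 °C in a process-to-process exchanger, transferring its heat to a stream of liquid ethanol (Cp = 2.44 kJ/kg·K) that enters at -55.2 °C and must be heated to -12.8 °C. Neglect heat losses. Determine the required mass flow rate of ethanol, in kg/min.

ṁ_c = 452 kg/min

Heat released by hot stream: Q = 178 × 2.22 × (71.5 − -46.9) = 46787 kJ/min
Energy balance on cold side (adiabatic exchanger): Q = ṁ_c·Cp_c·(T_c,out − T_c,in)
ṁ_c = 46787 / [2.44 × (-12.8 − -55.2)] = 452.24 kg/min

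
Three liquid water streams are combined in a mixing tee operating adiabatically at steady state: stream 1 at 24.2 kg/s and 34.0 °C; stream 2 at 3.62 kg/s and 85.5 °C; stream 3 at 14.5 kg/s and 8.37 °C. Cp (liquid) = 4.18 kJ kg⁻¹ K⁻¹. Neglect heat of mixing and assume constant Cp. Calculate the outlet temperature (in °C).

No heat crosses the boundary, so H_out = H_in.
T_out = Σ ṁᵢCp,ᵢTᵢ / Σ ṁᵢCp,ᵢ
      = 5240.4 / 176.9 = 29.624 °C

T_out = 29.6 °C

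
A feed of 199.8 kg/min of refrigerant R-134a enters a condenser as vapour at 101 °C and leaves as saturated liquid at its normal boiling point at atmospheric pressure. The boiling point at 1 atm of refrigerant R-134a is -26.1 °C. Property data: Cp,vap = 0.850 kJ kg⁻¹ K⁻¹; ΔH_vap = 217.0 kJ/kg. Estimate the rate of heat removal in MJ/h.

Q_c = 3900 MJ/h

vapour 101→-26.1 °C: -108.03 kJ/kg
condensation at -26.1 °C: -217 kJ/kg
Δh = -108.03 + -217 = -325.03 kJ/kg
Q = ṁ·Δh = 199.8 kg/min × -325.03 kJ/kg = -64942 kJ/min
|Q| = 1082.4 kW = 3896.5 MJ/h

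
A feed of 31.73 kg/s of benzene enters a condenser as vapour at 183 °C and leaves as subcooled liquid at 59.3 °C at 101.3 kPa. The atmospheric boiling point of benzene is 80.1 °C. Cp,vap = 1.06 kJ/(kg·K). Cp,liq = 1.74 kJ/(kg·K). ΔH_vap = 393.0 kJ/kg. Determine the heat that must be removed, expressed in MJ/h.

vapour 183→80.1 °C: -109.07 kJ/kg
condensation at 80.1 °C: -393 kJ/kg
liquid 80.1→59.3 °C: -36.192 kJ/kg
Δh = -109.07 + -393 + -36.192 = -538.27 kJ/kg
Q = ṁ·Δh = 31.73 kg/s × -538.27 kJ/kg = -17079 kJ/s
|Q| = 17079 kW = 61485 MJ/h

Q_c = 61500 MJ/h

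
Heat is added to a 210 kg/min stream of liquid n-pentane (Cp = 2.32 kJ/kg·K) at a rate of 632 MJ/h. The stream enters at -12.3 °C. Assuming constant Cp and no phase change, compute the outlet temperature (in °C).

Q = 632 MJ/h = 10533 kJ/min
ΔT = Q/(ṁ·Cp) = 10533/(210×2.32) = 21.62 K
T_out = -12.3 + 21.62 = 9.3201 °C

T_out = 9.32 °C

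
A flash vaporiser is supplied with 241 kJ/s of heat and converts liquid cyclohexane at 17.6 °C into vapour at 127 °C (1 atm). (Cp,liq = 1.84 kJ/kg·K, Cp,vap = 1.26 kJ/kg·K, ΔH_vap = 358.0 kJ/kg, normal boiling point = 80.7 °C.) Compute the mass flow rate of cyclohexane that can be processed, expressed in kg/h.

Δh = 1.84×(80.7−17.6) + 358.0 + 1.26×(127−80.7) = 532.44 kJ/kg
Q = 241 kJ/s = 241 kJ/s = 867600 kJ/h
ṁ = Q/Δh = 867600 / 532.44 = 1629.5 kg/h

ṁ = 1630 kg/h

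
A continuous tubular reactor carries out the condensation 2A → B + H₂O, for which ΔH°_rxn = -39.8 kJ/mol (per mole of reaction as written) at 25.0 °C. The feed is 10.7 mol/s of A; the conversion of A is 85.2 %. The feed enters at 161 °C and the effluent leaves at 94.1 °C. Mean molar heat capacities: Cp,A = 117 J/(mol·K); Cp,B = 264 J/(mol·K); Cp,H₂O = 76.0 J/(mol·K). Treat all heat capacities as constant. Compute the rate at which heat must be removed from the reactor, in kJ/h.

Extent of reaction ξ = 0.852 × 10.7 / 2 = 4.5582 mol/s
Reaction term: ξ·ΔH°_rxn = 4.5582 × -39.8 = -181.42 kJ/s
Sensible, feed 161→25 °C: -170.26 kJ/s
Outlet flows (mol/s): A 1.5836, B 4.5582, H₂O 4.5582
Sensible, products 25→94.1 °C: 119.89 kJ/s
Q = ΔH = -231.78 kJ/s = -231.78 kW
Heat removed = 834410 kJ/h

Q_out = 834000 kJ/h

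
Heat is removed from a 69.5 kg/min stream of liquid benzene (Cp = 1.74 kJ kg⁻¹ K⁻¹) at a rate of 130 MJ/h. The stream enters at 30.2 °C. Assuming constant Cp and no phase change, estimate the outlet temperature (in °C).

T_out = 12.3 °C

Q = 130 MJ/h = 2166.7 kJ/min
ΔT = Q/(ṁ·Cp) = 2166.7/(69.5×1.74) = 17.917 K
T_out = 30.2 − 17.917 = 12.283 °C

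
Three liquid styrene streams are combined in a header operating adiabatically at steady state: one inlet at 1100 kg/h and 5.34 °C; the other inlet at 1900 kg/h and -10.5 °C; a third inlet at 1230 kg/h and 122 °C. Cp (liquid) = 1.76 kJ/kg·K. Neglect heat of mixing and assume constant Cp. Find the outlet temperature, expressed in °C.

T_out = 32.1 °C

Energy balance with Q = 0: Σ ṁᵢCp,ᵢ(T_out − Tᵢ) = 0
Σ ṁᵢCp,ᵢTᵢ = 1100×1.76×5.34 + 1900×1.76×-10.5 + 1230×1.76×122 = 239330
Σ ṁᵢCp,ᵢ = 1100×1.76 + 1900×1.76 + 1230×1.76 = 7444.8
T_out = 239330 / 7444.8 = 32.148 °C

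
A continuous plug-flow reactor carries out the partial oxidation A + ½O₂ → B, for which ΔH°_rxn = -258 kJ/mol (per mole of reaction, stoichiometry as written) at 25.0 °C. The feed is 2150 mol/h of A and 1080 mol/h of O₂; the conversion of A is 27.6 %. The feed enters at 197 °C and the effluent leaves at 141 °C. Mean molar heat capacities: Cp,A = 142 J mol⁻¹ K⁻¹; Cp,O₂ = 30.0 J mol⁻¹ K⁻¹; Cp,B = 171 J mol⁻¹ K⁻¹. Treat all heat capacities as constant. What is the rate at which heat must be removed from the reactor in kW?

Q_out = 47.5 kW

Extent of reaction ξ = 0.276 × 2150 = 593.4 mol/h
Reaction term: ξ·ΔH°_rxn = 593.4 × -258 = -153100 kJ/h
Sensible, feed 197→25 °C: -58084 kJ/h
Outlet flows (mol/h): A 1556.6, O₂ 783.3, B 593.4
Sensible, products 25→141 °C: 40137 kJ/h
Q = ΔH = -171040 kJ/h = -47.512 kW
Heat removed = 47.512 kW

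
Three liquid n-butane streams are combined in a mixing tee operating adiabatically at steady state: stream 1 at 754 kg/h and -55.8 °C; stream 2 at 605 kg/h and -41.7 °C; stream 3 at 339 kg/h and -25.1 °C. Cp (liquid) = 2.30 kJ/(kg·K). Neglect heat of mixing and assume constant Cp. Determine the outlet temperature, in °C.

Adiabatic, steady state ⇒ Σ ṁᵢCp,ᵢ(T_out − Tᵢ) = 0
T_out = Σ ṁᵢCp,ᵢTᵢ / Σ ṁᵢCp,ᵢ
      = -174360 / 3905.4 = -44.647 °C

T_out = -44.6 °C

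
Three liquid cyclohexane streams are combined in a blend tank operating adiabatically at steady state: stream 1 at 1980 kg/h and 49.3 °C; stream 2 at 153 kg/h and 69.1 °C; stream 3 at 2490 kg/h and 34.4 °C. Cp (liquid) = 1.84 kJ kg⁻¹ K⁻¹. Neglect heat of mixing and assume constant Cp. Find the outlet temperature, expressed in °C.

T_out = 41.9 °C

No heat crosses the boundary, so H_out = H_in.
Σ ṁᵢCp,ᵢTᵢ = 1980×1.84×49.3 + 153×1.84×69.1 + 2490×1.84×34.4 = 356670
Σ ṁᵢCp,ᵢ = 1980×1.84 + 153×1.84 + 2490×1.84 = 8506.3
T_out = 356670 / 8506.3 = 41.93 °C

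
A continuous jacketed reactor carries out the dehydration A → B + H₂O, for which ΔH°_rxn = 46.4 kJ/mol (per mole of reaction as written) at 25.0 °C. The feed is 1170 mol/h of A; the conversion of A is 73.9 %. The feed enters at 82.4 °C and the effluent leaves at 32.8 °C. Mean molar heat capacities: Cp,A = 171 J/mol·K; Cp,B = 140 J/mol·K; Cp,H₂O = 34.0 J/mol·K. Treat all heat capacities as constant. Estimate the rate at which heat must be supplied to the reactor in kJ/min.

Q_in = 504 kJ/min

Extent of reaction ξ = 0.739 × 1170 = 864.63 mol/h
Reaction term: ξ·ΔH°_rxn = 864.63 × 46.4 = 40119 kJ/h
Sensible, feed 82.4→25 °C: -11484 kJ/h
Outlet flows (mol/h): A 305.37, B 864.63, H₂O 864.63
Sensible, products 25→32.8 °C: 1580.8 kJ/h
Q = ΔH = 30216 kJ/h = 8.3932 kW
Heat supplied = 503.59 kJ/min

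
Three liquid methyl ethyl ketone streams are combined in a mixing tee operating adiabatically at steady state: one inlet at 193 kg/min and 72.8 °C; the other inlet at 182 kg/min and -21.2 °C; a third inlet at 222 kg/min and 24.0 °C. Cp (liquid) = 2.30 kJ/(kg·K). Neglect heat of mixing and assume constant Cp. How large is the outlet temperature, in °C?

Adiabatic, steady state ⇒ Σ ṁᵢCp,ᵢ(T_out − Tᵢ) = 0
T_out = Σ ṁᵢCp,ᵢTᵢ / Σ ṁᵢCp,ᵢ
      = 35696 / 1373.1 = 25.997 °C

T_out = 26.0 °C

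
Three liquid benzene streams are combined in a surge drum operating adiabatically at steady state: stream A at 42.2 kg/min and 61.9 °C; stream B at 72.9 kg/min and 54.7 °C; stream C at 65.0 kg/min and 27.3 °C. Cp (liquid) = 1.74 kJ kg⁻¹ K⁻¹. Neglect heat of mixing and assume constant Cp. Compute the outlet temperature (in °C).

Energy balance with Q = 0: Σ ṁᵢCp,ᵢ(T_out − Tᵢ) = 0
T_out = Σ ṁᵢCp,ᵢTᵢ / Σ ṁᵢCp,ᵢ
      = 14571 / 313.37 = 46.498 °C

T_out = 46.5 °C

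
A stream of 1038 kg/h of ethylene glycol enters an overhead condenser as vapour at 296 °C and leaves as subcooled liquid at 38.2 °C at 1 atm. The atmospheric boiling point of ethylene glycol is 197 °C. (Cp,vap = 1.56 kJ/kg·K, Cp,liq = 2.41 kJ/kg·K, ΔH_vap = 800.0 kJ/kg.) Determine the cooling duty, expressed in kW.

vapour 296→197 °C: -154.44 kJ/kg
condensation at 197 °C: -800 kJ/kg
liquid 197→38.2 °C: -382.71 kJ/kg
Δh = -154.44 + -800 + -382.71 = -1337.1 kJ/kg
Q = ṁ·Δh = 1038 kg/h × -1337.1 kJ/kg = -1.388e+06 kJ/h
|Q| = 385.54 kW

Q_c = 386 kW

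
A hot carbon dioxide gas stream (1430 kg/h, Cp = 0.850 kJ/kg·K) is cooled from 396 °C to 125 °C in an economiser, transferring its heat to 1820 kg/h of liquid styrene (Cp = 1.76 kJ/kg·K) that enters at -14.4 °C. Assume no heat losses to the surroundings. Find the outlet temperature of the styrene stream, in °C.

T_c,out = 88.4 °C

Heat released by hot stream: Q = 1430 × 0.850 × (396 − 125) = 329400 kJ/h
Energy balance on cold side (adiabatic exchanger): Q = ṁ_c·Cp_c·(T_c,out − T_c,in)
T_c,out = -14.4 + 329400/(1820 × 1.76) = 88.435 °C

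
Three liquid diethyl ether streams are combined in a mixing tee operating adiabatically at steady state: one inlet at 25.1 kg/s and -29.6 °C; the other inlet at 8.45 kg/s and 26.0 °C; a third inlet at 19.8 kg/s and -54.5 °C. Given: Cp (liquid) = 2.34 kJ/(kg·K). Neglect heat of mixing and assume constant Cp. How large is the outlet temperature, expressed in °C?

T_out = -30.0 °C

Energy balance with Q = 0: Σ ṁᵢCp,ᵢ(T_out − Tᵢ) = 0
Σ ṁᵢCp,ᵢTᵢ = 25.1×2.34×-29.6 + 8.45×2.34×26.0 + 19.8×2.34×-54.5 = -3749.5
Σ ṁᵢCp,ᵢ = 25.1×2.34 + 8.45×2.34 + 19.8×2.34 = 124.84
T_out = -3749.5 / 124.84 = -30.035 °C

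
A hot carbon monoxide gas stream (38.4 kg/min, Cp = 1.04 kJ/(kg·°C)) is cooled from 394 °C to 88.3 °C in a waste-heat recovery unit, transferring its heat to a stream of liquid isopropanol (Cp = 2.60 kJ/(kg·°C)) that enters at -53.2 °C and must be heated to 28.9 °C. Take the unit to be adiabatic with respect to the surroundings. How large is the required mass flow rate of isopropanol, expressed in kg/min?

Heat released by hot stream: Q = 38.4 × 1.04 × (394 − 88.3) = 12208 kJ/min
Energy balance on cold side (adiabatic exchanger): Q = ṁ_c·Cp_c·(T_c,out − T_c,in)
ṁ_c = 12208 / [2.60 × (28.9 − -53.2)] = 57.193 kg/min

ṁ_c = 57.2 kg/min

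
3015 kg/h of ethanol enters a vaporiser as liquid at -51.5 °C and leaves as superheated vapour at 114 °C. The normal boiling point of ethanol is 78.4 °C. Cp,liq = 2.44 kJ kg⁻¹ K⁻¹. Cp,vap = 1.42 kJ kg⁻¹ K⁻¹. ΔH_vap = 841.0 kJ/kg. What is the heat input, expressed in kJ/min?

liquid -51.5→78.4 °C: 316.96 kJ/kg
vaporisation at 78.4 °C: 841 kJ/kg
vapour 78.4→114 °C: 50.552 kJ/kg
Δh = 316.96 + 841 + 50.552 = 1208.5 kJ/kg
Q = ṁ·Δh = 3015 kg/h × 1208.5 kJ/kg = 3.6437e+06 kJ/h
|Q| = 1012.1 kW = 60728 kJ/min

Q = 60700 kJ/min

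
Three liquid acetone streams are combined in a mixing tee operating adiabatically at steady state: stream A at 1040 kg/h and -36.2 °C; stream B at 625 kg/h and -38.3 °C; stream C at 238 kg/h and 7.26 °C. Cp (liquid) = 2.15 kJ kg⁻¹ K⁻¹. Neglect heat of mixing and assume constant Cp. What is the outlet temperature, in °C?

Energy balance with Q = 0: Σ ṁᵢCp,ᵢ(T_out − Tᵢ) = 0
T_out = Σ ṁᵢCp,ᵢTᵢ / Σ ṁᵢCp,ᵢ
      = -128690 / 4091.4 = -31.454 °C

T_out = -31.5 °C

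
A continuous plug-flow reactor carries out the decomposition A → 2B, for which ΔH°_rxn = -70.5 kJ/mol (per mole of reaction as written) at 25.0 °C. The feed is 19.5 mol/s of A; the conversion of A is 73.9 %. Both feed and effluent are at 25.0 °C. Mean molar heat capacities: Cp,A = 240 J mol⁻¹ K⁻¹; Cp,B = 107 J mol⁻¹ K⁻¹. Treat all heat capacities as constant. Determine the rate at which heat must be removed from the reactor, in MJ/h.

Extent of reaction ξ = 0.739 × 19.5 = 14.41 mol/s
Reaction term: ξ·ΔH°_rxn = 14.41 × -70.5 = -1015.9 kJ/s
Q = ΔH = -1015.9 kJ/s = -1015.9 kW
Heat removed = 3657.4 MJ/h

Q_out = 3660 MJ/h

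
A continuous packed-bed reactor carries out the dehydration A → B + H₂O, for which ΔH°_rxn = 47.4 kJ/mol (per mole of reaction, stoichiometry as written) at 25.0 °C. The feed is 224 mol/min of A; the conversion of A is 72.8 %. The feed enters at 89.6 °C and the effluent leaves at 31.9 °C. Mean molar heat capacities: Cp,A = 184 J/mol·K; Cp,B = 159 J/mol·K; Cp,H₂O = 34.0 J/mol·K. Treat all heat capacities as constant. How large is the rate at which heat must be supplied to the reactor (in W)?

Q_in = 89400 W

Extent of reaction ξ = 0.728 × 224 = 163.07 mol/min
Reaction term: ξ·ΔH°_rxn = 163.07 × 47.4 = 7729.6 kJ/min
Sensible, feed 89.6→25 °C: -2662.6 kJ/min
Outlet flows (mol/min): A 60.928, B 163.07, H₂O 163.07
Sensible, products 25→31.9 °C: 294.52 kJ/min
Q = ΔH = 5361.6 kJ/min = 89.36 kW
Heat supplied = 89360 W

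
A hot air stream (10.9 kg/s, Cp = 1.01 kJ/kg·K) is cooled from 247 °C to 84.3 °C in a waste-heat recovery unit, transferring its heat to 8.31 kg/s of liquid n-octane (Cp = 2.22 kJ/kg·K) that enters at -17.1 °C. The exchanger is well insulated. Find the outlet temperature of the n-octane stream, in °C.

Heat released by hot stream: Q = 10.9 × 1.01 × (247 − 84.3) = 1791.2 kJ/s
Energy balance on cold side (adiabatic exchanger): Q = ṁ_c·Cp_c·(T_c,out − T_c,in)
T_c,out = -17.1 + 1791.2/(8.31 × 2.22) = 79.992 °C

T_c,out = 80.0 °C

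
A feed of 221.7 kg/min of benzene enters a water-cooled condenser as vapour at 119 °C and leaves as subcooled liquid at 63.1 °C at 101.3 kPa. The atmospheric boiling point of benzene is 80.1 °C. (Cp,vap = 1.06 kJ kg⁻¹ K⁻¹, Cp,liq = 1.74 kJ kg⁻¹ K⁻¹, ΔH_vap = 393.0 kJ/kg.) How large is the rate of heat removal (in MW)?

vapour 119→80.1 °C: -41.234 kJ/kg
condensation at 80.1 °C: -393 kJ/kg
liquid 80.1→63.1 °C: -29.58 kJ/kg
Δh = -41.234 + -393 + -29.58 = -463.81 kJ/kg
Q = ṁ·Δh = 221.7 kg/min × -463.81 kJ/kg = -102830 kJ/min
|Q| = 1713.8 kW = 1.7138 MW

Q_c = 1.71 MW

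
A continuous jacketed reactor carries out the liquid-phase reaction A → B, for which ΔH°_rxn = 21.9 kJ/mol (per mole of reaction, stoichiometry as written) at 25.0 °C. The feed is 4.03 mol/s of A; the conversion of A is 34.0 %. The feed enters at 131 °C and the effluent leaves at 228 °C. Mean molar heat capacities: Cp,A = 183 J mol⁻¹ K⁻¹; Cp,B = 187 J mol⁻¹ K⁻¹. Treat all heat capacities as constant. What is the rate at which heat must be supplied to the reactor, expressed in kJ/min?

Q_in = 6160 kJ/min

Extent of reaction ξ = 0.340 × 4.03 = 1.3702 mol/s
Reaction term: ξ·ΔH°_rxn = 1.3702 × 21.9 = 30.007 kJ/s
Sensible, feed 131→25 °C: -78.174 kJ/s
Outlet flows (mol/s): A 2.6598, B 1.3702
Sensible, products 25→228 °C: 150.82 kJ/s
Q = ΔH = 102.66 kJ/s = 102.66 kW
Heat supplied = 6159.4 kJ/min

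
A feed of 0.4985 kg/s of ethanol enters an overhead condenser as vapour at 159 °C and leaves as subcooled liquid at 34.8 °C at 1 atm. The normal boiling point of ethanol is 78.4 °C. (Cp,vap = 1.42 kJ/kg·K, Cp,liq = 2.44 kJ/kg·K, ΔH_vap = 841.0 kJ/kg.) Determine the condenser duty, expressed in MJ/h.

vapour 159→78.4 °C: -114.45 kJ/kg
condensation at 78.4 °C: -841 kJ/kg
liquid 78.4→34.8 °C: -106.38 kJ/kg
Δh = -114.45 + -841 + -106.38 = -1061.8 kJ/kg
Q = ṁ·Δh = 0.4985 kg/s × -1061.8 kJ/kg = -529.33 kJ/s
|Q| = 529.33 kW = 1905.6 MJ/h

Q_c = 1910 MJ/h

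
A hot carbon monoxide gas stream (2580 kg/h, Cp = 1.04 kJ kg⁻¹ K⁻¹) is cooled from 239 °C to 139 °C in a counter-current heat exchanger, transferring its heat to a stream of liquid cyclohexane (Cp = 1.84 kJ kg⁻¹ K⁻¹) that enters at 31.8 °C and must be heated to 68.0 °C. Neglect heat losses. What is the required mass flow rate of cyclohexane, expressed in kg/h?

ṁ_c = 4030 kg/h

Heat released by hot stream: Q = 2580 × 1.04 × (239 − 139) = 268320 kJ/h
Energy balance on cold side (adiabatic exchanger): Q = ṁ_c·Cp_c·(T_c,out − T_c,in)
ṁ_c = 268320 / [1.84 × (68.0 − 31.8)] = 4028.3 kg/h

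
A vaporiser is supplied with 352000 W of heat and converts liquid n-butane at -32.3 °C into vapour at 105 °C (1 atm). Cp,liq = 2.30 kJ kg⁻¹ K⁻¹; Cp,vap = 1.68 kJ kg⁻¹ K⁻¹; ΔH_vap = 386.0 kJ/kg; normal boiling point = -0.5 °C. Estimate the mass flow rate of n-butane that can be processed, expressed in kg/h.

ṁ = 1990 kg/h

Δh = 2.30×(-0.5−-32.3) + 386.0 + 1.68×(105−-0.5) = 636.38 kJ/kg
Q = 352000 W = 352 kJ/s = 1.2672e+06 kJ/h
ṁ = Q/Δh = 1.2672e+06 / 636.38 = 1991.3 kg/h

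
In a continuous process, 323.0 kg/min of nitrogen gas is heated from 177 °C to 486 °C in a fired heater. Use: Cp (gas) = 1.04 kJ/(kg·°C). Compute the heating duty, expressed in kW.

Q = ṁ·Cp·ΔT = 323.0 × 1.04 × (486 − 177) = 103800 kJ/min
Converting: 103800 / 60 s = 1730 kW

Q = 1730 kW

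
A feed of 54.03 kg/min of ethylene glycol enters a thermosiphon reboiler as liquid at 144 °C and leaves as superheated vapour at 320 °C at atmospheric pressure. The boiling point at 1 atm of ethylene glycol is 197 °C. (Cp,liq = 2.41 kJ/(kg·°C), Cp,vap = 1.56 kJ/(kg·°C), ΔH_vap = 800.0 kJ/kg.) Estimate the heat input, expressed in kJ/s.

liquid 144→197 °C: 127.73 kJ/kg
vaporisation at 197 °C: 800 kJ/kg
vapour 197→320 °C: 191.88 kJ/kg
Δh = 127.73 + 800 + 191.88 = 1119.6 kJ/kg
Q = ṁ·Δh = 54.03 kg/min × 1119.6 kJ/kg = 60493 kJ/min
|Q| = 1008.2 kW

Q = 1010 kJ/s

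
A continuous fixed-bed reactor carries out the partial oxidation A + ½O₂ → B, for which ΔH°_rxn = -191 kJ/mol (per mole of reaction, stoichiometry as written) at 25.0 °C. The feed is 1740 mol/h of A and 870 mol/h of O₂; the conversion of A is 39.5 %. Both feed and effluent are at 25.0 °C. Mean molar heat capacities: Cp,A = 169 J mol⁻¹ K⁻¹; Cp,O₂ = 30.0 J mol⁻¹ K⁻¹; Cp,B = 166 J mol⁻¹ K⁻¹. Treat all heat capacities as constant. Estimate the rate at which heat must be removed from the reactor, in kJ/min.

Extent of reaction ξ = 0.395 × 1740 = 687.3 mol/h
Reaction term: ξ·ΔH°_rxn = 687.3 × -191 = -131270 kJ/h
Q = ΔH = -131270 kJ/h = -36.465 kW
Heat removed = 2187.9 kJ/min

Q_out = 2190 kJ/min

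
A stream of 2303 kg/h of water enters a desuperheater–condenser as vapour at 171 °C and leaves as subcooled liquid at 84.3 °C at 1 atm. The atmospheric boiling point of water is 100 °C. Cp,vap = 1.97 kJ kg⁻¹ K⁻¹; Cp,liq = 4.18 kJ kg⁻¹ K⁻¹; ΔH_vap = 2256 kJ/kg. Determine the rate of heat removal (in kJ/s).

Q_c = 1570 kJ/s

vapour 171→100 °C: -139.87 kJ/kg
condensation at 100 °C: -2256 kJ/kg
liquid 100→84.3 °C: -65.626 kJ/kg
Δh = -139.87 + -2256 + -65.626 = -2461.5 kJ/kg
Q = ṁ·Δh = 2303 kg/h × -2461.5 kJ/kg = -5.6688e+06 kJ/h
|Q| = 1574.7 kW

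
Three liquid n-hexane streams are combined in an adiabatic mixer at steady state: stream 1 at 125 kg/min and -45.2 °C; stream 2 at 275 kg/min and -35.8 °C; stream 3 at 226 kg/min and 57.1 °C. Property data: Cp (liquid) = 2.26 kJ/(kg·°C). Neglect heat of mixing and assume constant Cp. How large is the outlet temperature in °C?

No heat crosses the boundary, so H_out = H_in.
Σ ṁᵢCp,ᵢTᵢ = 125×2.26×-45.2 + 275×2.26×-35.8 + 226×2.26×57.1 = -5854.3
Σ ṁᵢCp,ᵢ = 125×2.26 + 275×2.26 + 226×2.26 = 1414.8
T_out = -5854.3 / 1414.8 = -4.138 °C

T_out = -4.14 °C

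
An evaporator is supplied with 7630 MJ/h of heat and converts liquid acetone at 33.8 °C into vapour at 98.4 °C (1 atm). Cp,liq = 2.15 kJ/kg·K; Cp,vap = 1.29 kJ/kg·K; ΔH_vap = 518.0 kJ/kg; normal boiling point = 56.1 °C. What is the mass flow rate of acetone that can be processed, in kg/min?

ṁ = 205 kg/min

Δh = 2.15×(56.1−33.8) + 518.0 + 1.29×(98.4−56.1) = 620.51 kJ/kg
Q = 7630 MJ/h = 2119.4 kJ/s = 127170 kJ/min
ṁ = Q/Δh = 127170 / 620.51 = 204.94 kg/min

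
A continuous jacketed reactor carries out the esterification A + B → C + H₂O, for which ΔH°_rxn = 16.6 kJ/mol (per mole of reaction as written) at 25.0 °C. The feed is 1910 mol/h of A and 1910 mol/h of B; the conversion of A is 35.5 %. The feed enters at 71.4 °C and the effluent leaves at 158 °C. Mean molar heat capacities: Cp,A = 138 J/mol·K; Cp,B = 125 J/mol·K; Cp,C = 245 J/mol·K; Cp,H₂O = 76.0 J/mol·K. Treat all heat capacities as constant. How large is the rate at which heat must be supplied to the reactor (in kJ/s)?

Q_in = 16.7 kJ/s

Extent of reaction ξ = 0.355 × 1910 = 678.05 mol/h
Reaction term: ξ·ΔH°_rxn = 678.05 × 16.6 = 11256 kJ/h
Sensible, feed 71.4→25 °C: -23308 kJ/h
Outlet flows (mol/h): A 1232, B 1232, C 678.05, H₂O 678.05
Sensible, products 25→158 °C: 72040 kJ/h
Q = ΔH = 59988 kJ/h = 16.663 kW
Heat supplied = 16.663 kJ/s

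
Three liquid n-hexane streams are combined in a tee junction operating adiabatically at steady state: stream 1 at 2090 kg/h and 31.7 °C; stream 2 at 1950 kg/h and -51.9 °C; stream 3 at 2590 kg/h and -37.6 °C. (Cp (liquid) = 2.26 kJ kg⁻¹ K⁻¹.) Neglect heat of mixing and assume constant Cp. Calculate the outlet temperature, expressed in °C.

T_out = -20.0 °C

No heat crosses the boundary, so H_out = H_in.
Σ ṁᵢCp,ᵢTᵢ = 2090×2.26×31.7 + 1950×2.26×-51.9 + 2590×2.26×-37.6 = -299080
Σ ṁᵢCp,ᵢ = 2090×2.26 + 1950×2.26 + 2590×2.26 = 14984
T_out = -299080 / 14984 = -19.96 °C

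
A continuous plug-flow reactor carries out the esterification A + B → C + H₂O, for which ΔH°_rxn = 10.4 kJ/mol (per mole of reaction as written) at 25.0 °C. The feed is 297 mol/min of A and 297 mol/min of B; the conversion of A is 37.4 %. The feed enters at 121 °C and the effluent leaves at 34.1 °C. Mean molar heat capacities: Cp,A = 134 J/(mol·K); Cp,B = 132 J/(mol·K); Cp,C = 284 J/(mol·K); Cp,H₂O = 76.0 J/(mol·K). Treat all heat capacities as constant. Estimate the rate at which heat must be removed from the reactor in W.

Q_out = 93600 W

Extent of reaction ξ = 0.374 × 297 = 111.08 mol/min
Reaction term: ξ·ΔH°_rxn = 111.08 × 10.4 = 1155.2 kJ/min
Sensible, feed 121→25 °C: -7584.2 kJ/min
Outlet flows (mol/min): A 185.92, B 185.92, C 111.08, H₂O 111.08
Sensible, products 25→34.1 °C: 813.93 kJ/min
Q = ΔH = -5615 kJ/min = -93.584 kW
Heat removed = 93584 W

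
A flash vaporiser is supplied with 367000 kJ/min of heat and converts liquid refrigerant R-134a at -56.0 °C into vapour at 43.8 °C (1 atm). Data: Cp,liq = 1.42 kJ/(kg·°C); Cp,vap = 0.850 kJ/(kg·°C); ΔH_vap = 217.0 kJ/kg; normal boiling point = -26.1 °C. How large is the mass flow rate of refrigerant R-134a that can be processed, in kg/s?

Δh = 1.42×(-26.1−-56.0) + 217.0 + 0.850×(43.8−-26.1) = 318.87 kJ/kg
Q = 367000 kJ/min = 6116.7 kJ/s = 6116.7 kJ/s
ṁ = Q/Δh = 6116.7 / 318.87 = 19.182 kg/s

ṁ = 19.2 kg/s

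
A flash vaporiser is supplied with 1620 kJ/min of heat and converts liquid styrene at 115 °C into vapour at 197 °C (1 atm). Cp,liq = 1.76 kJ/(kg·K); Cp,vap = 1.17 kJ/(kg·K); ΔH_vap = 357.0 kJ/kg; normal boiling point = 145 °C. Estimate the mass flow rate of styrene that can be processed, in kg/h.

ṁ = 207 kg/h

Δh = 1.76×(145−115) + 357.0 + 1.17×(197−145) = 470.64 kJ/kg
Q = 1620 kJ/min = 27 kJ/s = 97200 kJ/h
ṁ = Q/Δh = 97200 / 470.64 = 206.53 kg/h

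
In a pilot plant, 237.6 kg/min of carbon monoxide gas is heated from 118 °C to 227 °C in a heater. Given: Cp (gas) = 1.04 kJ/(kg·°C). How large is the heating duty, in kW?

Q = 449 kW

Q = ṁ·Cp·ΔT = 237.6 × 1.04 × (227 − 118) = 26934 kJ/min
Converting: 26934 / 60 s = 448.91 kW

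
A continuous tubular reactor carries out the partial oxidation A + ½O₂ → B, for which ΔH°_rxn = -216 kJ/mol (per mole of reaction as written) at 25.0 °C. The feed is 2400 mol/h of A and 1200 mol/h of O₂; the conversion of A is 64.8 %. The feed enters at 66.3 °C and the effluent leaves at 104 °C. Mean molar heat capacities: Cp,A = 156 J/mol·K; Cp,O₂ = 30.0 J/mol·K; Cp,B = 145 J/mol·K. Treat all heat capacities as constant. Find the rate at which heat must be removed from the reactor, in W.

Q_out = 89900 W

Extent of reaction ξ = 0.648 × 2400 = 1555.2 mol/h
Reaction term: ξ·ΔH°_rxn = 1555.2 × -216 = -335920 kJ/h
Sensible, feed 66.3→25 °C: -16950 kJ/h
Outlet flows (mol/h): A 844.8, O₂ 422.4, B 1555.2
Sensible, products 25→104 °C: 29227 kJ/h
Q = ΔH = -323650 kJ/h = -89.902 kW
Heat removed = 89902 W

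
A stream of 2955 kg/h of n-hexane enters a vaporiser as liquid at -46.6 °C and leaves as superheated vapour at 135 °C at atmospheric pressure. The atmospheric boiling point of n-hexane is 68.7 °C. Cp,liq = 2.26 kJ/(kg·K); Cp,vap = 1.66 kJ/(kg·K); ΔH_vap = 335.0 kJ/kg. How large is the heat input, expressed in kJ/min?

liquid -46.6→68.7 °C: 260.58 kJ/kg
vaporisation at 68.7 °C: 335 kJ/kg
vapour 68.7→135 °C: 110.06 kJ/kg
Δh = 260.58 + 335 + 110.06 = 705.64 kJ/kg
Q = ṁ·Δh = 2955 kg/h × 705.64 kJ/kg = 2.0852e+06 kJ/h
|Q| = 579.21 kW = 34753 kJ/min

Q = 34800 kJ/min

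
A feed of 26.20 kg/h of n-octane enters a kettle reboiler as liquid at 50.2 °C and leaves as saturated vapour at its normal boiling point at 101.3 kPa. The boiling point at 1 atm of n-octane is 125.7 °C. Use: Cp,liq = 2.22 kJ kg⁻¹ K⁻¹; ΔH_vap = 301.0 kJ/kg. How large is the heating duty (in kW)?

Q = 3.41 kW

liquid 50.2→125.7 °C: 167.61 kJ/kg
vaporisation at 125.7 °C: 301 kJ/kg
Δh = 167.61 + 301 = 468.61 kJ/kg
Q = ṁ·Δh = 26.20 kg/h × 468.61 kJ/kg = 12278 kJ/h
|Q| = 3.4104 kW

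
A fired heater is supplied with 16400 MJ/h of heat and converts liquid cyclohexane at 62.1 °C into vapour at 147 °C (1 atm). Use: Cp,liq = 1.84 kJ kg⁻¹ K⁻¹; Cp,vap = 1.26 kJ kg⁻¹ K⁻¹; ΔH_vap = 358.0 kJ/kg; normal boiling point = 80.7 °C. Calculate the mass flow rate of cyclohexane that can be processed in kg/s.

Δh = 1.84×(80.7−62.1) + 358.0 + 1.26×(147−80.7) = 475.76 kJ/kg
Q = 16400 MJ/h = 4555.6 kJ/s = 4555.6 kJ/s
ṁ = Q/Δh = 4555.6 / 475.76 = 9.5753 kg/s

ṁ = 9.58 kg/s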